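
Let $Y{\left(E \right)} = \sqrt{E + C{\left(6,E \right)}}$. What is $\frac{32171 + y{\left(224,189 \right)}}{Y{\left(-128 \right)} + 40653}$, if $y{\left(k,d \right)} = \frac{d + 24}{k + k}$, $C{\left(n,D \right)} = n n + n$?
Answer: $\frac{585924412113}{740394589760} - \frac{14412821 i \sqrt{86}}{740394589760} \approx 0.79137 - 0.00018052 i$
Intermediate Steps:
$C{\left(n,D \right)} = n + n^{2}$ ($C{\left(n,D \right)} = n^{2} + n = n + n^{2}$)
$y{\left(k,d \right)} = \frac{24 + d}{2 k}$
$Y{\left(E \right)} = \sqrt{42 + E}$ ($Y{\left(E \right)} = \sqrt{E + 6 \left(1 + 6\right)} = \sqrt{E + 6 \cdot 7} = \sqrt{E + 42} = \sqrt{42 + E}$)
$\frac{32171 + y{\left(224,189 \right)}}{Y{\left(-128 \right)} + 40653} = \frac{32171 + \frac{24 + 189}{2 \cdot 224}}{\sqrt{42 - 128} + 40653} = \frac{32171 + \frac{1}{2} \cdot \frac{1}{224} \cdot 213}{\sqrt{-86} + 40653} = \frac{32171 + \frac{213}{448}}{i \sqrt{86} + 40653} = \frac{14412821}{448 \left(40653 + i \sqrt{86}\right)}$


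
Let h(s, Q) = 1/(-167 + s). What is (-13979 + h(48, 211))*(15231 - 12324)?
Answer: -284458842/7 ≈ -4.0637e+7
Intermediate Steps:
(-13979 + h(48, 211))*(15231 - 12324) = (-13979 + 1/(-167 + 48))*(15231 - 12324) = (-13979 + 1/(-119))*2907 = (-13979 - 1/119)*2907 = -1663502/119*2907 = -284458842/7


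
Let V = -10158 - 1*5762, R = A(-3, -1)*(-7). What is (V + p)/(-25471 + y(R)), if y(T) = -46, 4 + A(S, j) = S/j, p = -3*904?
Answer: 1096/1501 ≈ 0.73018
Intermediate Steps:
p = -2712
A(S, j) = -4 + S/j
R = 7 (R = (-4 - 3/(-1))*(-7) = (-4 - 3*(-1))*(-7) = (-4 + 3)*(-7) = -1*(-7) = 7)
V = -15920 (V = -10158 - 5762 = -15920)
(V + p)/(-25471 + y(R)) = (-15920 - 2712)/(-25471 - 46) = -18632/(-25517) = -18632*(-1/25517) = 1096/1501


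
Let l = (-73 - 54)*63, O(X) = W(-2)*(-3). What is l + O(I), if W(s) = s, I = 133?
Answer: -7995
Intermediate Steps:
O(X) = 6 (O(X) = -2*(-3) = 6)
l = -8001 (l = -127*63 = -8001)
l + O(I) = -8001 + 6 = -7995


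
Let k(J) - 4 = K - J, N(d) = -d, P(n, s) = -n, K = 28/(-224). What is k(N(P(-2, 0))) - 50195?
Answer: -401513/8 ≈ -50189.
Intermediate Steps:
K = -1/8 (K = 28*(-1/224) = -1/8 ≈ -0.12500)
k(J) = 31/8 - J (k(J) = 4 + (-1/8 - J) = 31/8 - J)
k(N(P(-2, 0))) - 50195 = (31/8 - (-1)*(-1*(-2))) - 50195 = (31/8 - (-1)*2) - 50195 = (31/8 - 1*(-2)) - 50195 = (31/8 + 2) - 50195 = 47/8 - 50195 = -401513/8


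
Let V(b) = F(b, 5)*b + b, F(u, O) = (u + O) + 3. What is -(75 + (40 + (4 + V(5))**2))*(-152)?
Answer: 849832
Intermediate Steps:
F(u, O) = 3 + O + u (F(u, O) = (O + u) + 3 = 3 + O + u)
V(b) = b + b*(8 + b) (V(b) = (3 + 5 + b)*b + b = (8 + b)*b + b = b*(8 + b) + b = b + b*(8 + b))
-(75 + (40 + (4 + V(5))**2))*(-152) = -(75 + (40 + (4 + 5*(9 + 5))**2))*(-152) = -(75 + (40 + (4 + 5*14)**2))*(-152) = -(75 + (40 + (4 + 70)**2))*(-152) = -(75 + (40 + 74**2))*(-152) = -(75 + (40 + 5476))*(-152) = -(75 + 5516)*(-152) = -5591*(-152) = -1*(-849832) = 849832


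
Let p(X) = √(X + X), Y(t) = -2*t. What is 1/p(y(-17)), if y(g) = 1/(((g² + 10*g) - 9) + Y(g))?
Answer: 6*√2 ≈ 8.4853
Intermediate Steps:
y(g) = 1/(-9 + g² + 8*g) (y(g) = 1/(((g² + 10*g) - 9) - 2*g) = 1/((-9 + g² + 10*g) - 2*g) = 1/(-9 + g² + 8*g))
p(X) = √2*√X (p(X) = √(2*X) = √2*√X)
1/p(y(-17)) = 1/(√2*√(1/(-9 + (-17)² + 8*(-17)))) = 1/(√2*√(1/(-9 + 289 - 136))) = 1/(√2*√(1/144)) = 1/(√2*(1/12)) = 1/(√2/12) = 6*√2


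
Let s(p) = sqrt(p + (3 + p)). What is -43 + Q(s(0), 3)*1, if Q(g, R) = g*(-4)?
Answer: -43 - 4*sqrt(3) ≈ -49.928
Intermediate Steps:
s(p) = sqrt(3 + 2*p)
Q(g, R) = -4*g
-43 + Q(s(0), 3)*1 = -43 - 4*sqrt(3 + 2*0)*1 = -43 - 4*sqrt(3 + 0)*1 = -43 - 4*sqrt(3)*1 = -43 - 4*sqrt(3)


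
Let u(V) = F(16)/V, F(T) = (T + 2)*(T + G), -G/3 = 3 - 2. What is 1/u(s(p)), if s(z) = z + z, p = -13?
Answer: -1/9 ≈ -0.11111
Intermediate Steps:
G = -3 (G = -3*(3 - 2) = -3*1 = -3)
s(z) = 2*z
F(T) = (-3 + T)*(2 + T) (F(T) = (T + 2)*(T - 3) = (2 + T)*(-3 + T) = (-3 + T)*(2 + T))
u(V) = 234/V (u(V) = (-6 + 16**2 - 1*16)/V = (-6 + 256 - 16)/V = 234/V)
1/u(s(p)) = 1/(234/((2*(-13)))) = 1/(234/(-26)) = 1/(234*(-1/26)) = 1/(-9) = -1/9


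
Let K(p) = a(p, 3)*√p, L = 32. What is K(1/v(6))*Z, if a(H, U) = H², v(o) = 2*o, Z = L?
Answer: √3/27 ≈ 0.064150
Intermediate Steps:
Z = 32
K(p) = p^(5/2) (K(p) = p²*√p = p^(5/2))
K(1/v(6))*Z = (1/(2*6))^(5/2)*32 = (1/12)^(5/2)*32 = (√3/864)*32 = √3/27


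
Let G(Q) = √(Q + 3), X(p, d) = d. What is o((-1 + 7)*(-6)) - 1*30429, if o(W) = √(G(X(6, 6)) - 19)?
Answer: -30429 + 4*I ≈ -30429.0 + 4.0*I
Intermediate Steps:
G(Q) = √(3 + Q)
o(W) = 4*I (o(W) = √(√(3 + 6) - 19) = √(√9 - 19) = √(3 - 19) = √(-16) = 4*I)
o((-1 + 7)*(-6)) - 1*30429 = 4*I - 1*30429 = 4*I - 30429 = -30429 + 4*I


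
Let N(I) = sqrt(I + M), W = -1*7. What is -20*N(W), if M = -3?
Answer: -20*I*sqrt(10) ≈ -63.246*I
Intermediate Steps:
W = -7
N(I) = sqrt(-3 + I) (N(I) = sqrt(I - 3) = sqrt(-3 + I))
-20*N(W) = -20*sqrt(-3 - 7) = -20*I*sqrt(10)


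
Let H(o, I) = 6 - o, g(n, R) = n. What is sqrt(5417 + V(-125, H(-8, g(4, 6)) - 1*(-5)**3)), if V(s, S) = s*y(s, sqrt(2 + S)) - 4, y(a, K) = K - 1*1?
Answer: sqrt(5538 - 125*sqrt(141)) ≈ 63.669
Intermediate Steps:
y(a, K) = -1 + K (y(a, K) = K - 1 = -1 + K)
V(s, S) = -4 + s*(-1 + sqrt(2 + S)) (V(s, S) = s*(-1 + sqrt(2 + S)) - 4 = -4 + s*(-1 + sqrt(2 + S)))
sqrt(5417 + V(-125, H(-8, g(4, 6)) - 1*(-5)**3)) = sqrt(5417 + (-4 - 125*(-1 + sqrt(2 + ((6 - 1*(-8)) - 1*(-5)**3))))) = sqrt(5417 + (-4 - 125*(-1 + sqrt(2 + ((6 + 8) - 1*(-125)))))) = sqrt(5417 + (-4 - 125*(-1 + sqrt(2 + (14 + 125))))) = sqrt(5417 + (-4 - 125*(-1 + sqrt(2 + 139)))) = sqrt(5417 + (-4 - 125*(-1 + sqrt(141)))) = sqrt(5417 + (-4 + (125 - 125*sqrt(141)))) = sqrt(5417 + (121 - 125*sqrt(141))) = sqrt(5538 - 125*sqrt(141))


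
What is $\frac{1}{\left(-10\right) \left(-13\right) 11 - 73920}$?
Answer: $- \frac{1}{72490} \approx -1.3795 \cdot 10^{-5}$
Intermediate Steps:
$\frac{1}{\left(-10\right) \left(-13\right) 11 - 73920} = \frac{1}{130 \cdot 11 - 73920} = \frac{1}{1430 - 73920} = \frac{1}{-72490} = - \frac{1}{72490}$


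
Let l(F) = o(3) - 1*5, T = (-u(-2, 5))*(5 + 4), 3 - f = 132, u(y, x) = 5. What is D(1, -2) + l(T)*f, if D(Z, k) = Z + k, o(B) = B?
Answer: 257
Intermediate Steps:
f = -129 (f = 3 - 1*132 = 3 - 132 = -129)
T = -45 (T = (-1*5)*(5 + 4) = -5*9 = -45)
l(F) = -2 (l(F) = 3 - 1*5 = 3 - 5 = -2)
D(1, -2) + l(T)*f = (1 - 2) - 2*(-129) = -1 + 258 = 257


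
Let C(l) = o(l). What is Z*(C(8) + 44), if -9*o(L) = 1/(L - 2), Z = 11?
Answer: 26125/54 ≈ 483.80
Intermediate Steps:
o(L) = -1/(9*(-2 + L)) (o(L) = -1/(9*(L - 2)) = -1/(9*(-2 + L)))
C(l) = -1/(-18 + 9*l)
Z*(C(8) + 44) = 11*(-1/(-18 + 9*8) + 44) = 11*(-1/(-18 + 72) + 44) = 11*(-1/54 + 44) = 11*(2375/54) = 26125/54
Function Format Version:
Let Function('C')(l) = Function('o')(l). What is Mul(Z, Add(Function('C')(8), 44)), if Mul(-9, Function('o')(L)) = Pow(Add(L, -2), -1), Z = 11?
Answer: Rational(26125, 54) ≈ 483.80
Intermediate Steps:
Function('o')(L) = Mul(Rational(-1, 9), Pow(Add(-2, L), -1)) (Function('o')(L) = Mul(Rational(-1, 9), Pow(Add(L, -2), -1)) = Mul(Rational(-1, 9), Pow(Add(-2, L), -1)))
Function('C')(l) = Mul(-1, Pow(Add(-18, Mul(9, l)), -1))
Mul(Z, Add(Function('C')(8), 44)) = Mul(11, Add(Mul(-1, Pow(Add(-18, Mul(9, 8)), -1)), 44)) = Mul(11, Add(Mul(-1, Pow(Add(-18, 72), -1)), 44)) = Mul(11, Add(Mul(-1, Pow(54, -1)), 44)) = Mul(11, Add(Mul(-1, Rational(1, 54)), 44)) = Mul(11, Add(Rational(-1, 54), 44)) = Mul(11, Rational(2375, 54)) = Rational(26125, 54)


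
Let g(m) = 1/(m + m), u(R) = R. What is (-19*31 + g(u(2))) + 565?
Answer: -95/4 ≈ -23.750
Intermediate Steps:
g(m) = 1/(2*m)
(-19*31 + g(u(2))) + 565 = (-19*31 + (½)/2) + 565 = (-589 + (½)*(½)) + 565 = (-589 + ¼) + 565 = -2355/4 + 565 = -95/4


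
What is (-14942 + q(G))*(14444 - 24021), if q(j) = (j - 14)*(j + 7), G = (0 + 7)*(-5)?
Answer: 129959890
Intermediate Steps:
G = -35 (G = 7*(-5) = -35)
q(j) = (-14 + j)*(7 + j)
(-14942 + q(G))*(14444 - 24021) = (-14942 + (-98 + (-35)² - 7*(-35)))*(14444 - 24021) = (-14942 + (-98 + 1225 + 245))*(-9577) = (-14942 + 1372)*(-9577) = -13570*(-9577) = 129959890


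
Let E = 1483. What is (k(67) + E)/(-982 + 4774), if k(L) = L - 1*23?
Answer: 509/1264 ≈ 0.40269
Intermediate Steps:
k(L) = -23 + L (k(L) = L - 23 = -23 + L)
(k(67) + E)/(-982 + 4774) = ((-23 + 67) + 1483)/(-982 + 4774) = (44 + 1483)/3792 = 1527*(1/3792) = 509/1264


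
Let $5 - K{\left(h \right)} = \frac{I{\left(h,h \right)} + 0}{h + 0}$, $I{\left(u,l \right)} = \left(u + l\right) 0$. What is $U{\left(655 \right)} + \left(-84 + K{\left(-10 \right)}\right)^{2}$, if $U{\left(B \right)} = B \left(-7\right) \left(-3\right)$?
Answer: $19996$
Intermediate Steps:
$U{\left(B \right)} = 21 B$ ($U{\left(B \right)} = - 7 B \left(-3\right) = 21 B$)
$I{\left(u,l \right)} = 0$ ($I{\left(u,l \right)} = \left(l + u\right) 0 = 0$)
$K{\left(h \right)} = 5$ ($K{\left(h \right)} = 5 - \frac{0 + 0}{h + 0} = 5 - \frac{0}{h} = 5 - 0 = 5 + 0 = 5$)
$U{\left(655 \right)} + \left(-84 + K{\left(-10 \right)}\right)^{2} = 21 \cdot 655 + \left(-84 + 5\right)^{2} = 13755 + \left(-79\right)^{2} = 13755 + 6241 = 19996$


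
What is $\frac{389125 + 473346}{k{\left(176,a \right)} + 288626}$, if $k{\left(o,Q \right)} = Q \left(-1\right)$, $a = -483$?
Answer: $\frac{862471}{289109} \approx 2.9832$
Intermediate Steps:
$k{\left(o,Q \right)} = - Q$
$\frac{389125 + 473346}{k{\left(176,a \right)} + 288626} = \frac{389125 + 473346}{\left(-1\right) \left(-483\right) + 288626} = \frac{862471}{483 + 288626} = \frac{862471}{289109}$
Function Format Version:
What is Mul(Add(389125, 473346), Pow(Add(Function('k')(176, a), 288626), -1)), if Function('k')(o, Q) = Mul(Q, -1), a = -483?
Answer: Rational(862471, 289109) ≈ 2.9832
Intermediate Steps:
Function('k')(o, Q) = Mul(-1, Q)
Mul(Add(389125, 473346), Pow(Add(Function('k')(176, a), 288626), -1)) = Mul(Add(389125, 473346), Pow(Add(Mul(-1, -483), 288626), -1)) = Mul(862471, Pow(Add(483, 288626), -1)) = Mul(862471, Pow(289109, -1)) = Mul(862471, Rational(1, 289109)) = Rational(862471, 289109)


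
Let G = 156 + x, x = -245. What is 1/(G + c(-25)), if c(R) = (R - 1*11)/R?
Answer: -25/2189 ≈ -0.011421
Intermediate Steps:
G = -89 (G = 156 - 245 = -89)
c(R) = (-11 + R)/R (c(R) = (R - 11)/R = (-11 + R)/R)
1/(G + c(-25)) = 1/(-89 + (-11 - 25)/(-25)) = 1/(-89 - 1/25*(-36)) = 1/(-89 + 36/25) = 1/(-2189/25) = -25/2189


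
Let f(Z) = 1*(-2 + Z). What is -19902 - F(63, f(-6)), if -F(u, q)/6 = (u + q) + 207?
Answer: -18330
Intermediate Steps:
f(Z) = -2 + Z
F(u, q) = -1242 - 6*q - 6*u (F(u, q) = -6*((u + q) + 207) = -6*((q + u) + 207) = -6*(207 + q + u) = -1242 - 6*q - 6*u)
-19902 - F(63, f(-6)) = -19902 - (-1242 - 6*(-2 - 6) - 6*63) = -19902 - (-1242 - 6*(-8) - 378) = -19902 - (-1242 + 48 - 378) = -19902 - 1*(-1572) = -19902 + 1572 = -18330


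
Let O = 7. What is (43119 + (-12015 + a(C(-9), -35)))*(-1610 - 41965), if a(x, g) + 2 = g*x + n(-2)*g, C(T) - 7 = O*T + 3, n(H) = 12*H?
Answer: -1472704275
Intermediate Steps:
C(T) = 10 + 7*T (C(T) = 7 + (7*T + 3) = 7 + (3 + 7*T) = 10 + 7*T)
a(x, g) = -2 - 24*g + g*x (a(x, g) = -2 + (g*x + (12*(-2))*g) = -2 + (g*x - 24*g) = -2 + (-24*g + g*x) = -2 - 24*g + g*x)
(43119 + (-12015 + a(C(-9), -35)))*(-1610 - 41965) = (43119 + (-12015 + (-2 - 24*(-35) - 35*(10 + 7*(-9)))))*(-1610 - 41965) = (43119 + (-12015 + (-2 + 840 - 35*(10 - 63))))*(-43575) = (43119 + (-12015 + (-2 + 840 - 35*(-53))))*(-43575) = (43119 + (-12015 + (-2 + 840 + 1855)))*(-43575) = (43119 + (-12015 + 2693))*(-43575) = (43119 - 9322)*(-43575) = 33797*(-43575) = -1472704275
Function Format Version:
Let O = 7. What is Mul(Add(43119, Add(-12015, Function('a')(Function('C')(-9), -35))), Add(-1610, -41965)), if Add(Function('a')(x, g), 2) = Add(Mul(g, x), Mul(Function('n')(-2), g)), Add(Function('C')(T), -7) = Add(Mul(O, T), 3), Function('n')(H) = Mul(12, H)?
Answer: -1472704275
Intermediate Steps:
Function('C')(T) = Add(10, Mul(7, T)) (Function('C')(T) = Add(7, Add(Mul(7, T), 3)) = Add(7, Add(3, Mul(7, T))) = Add(10, Mul(7, T)))
Function('a')(x, g) = Add(-2, Mul(-24, g), Mul(g, x)) (Function('a')(x, g) = Add(-2, Add(Mul(g, x), Mul(Mul(12, -2), g))) = Add(-2, Add(Mul(g, x), Mul(-24, g))) = Add(-2, Add(Mul(-24, g), Mul(g, x))) = Add(-2, Mul(-24, g), Mul(g, x)))
Mul(Add(43119, Add(-12015, Function('a')(Function('C')(-9), -35))), Add(-1610, -41965)) = Mul(Add(43119, Add(-12015, Add(-2, Mul(-24, -35), Mul(-35, Add(10, Mul(7, -9)))))), Add(-1610, -41965)) = Mul(Add(43119, Add(-12015, Add(-2, 840, Mul(-35, Add(10, -63))))), -43575) = Mul(Add(43119, Add(-12015, Add(-2, 840, Mul(-35, -53)))), -43575) = Mul(Add(43119, Add(-12015, Add(-2, 840, 1855))), -43575) = Mul(Add(43119, Add(-12015, 2693)), -43575) = Mul(Add(43119, -9322), -43575) = Mul(33797, -43575) = -1472704275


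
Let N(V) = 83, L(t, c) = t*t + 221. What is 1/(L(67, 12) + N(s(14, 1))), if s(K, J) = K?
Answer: 1/4793 ≈ 0.00020864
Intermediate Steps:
L(t, c) = 221 + t**2 (L(t, c) = t**2 + 221 = 221 + t**2)
1/(L(67, 12) + N(s(14, 1))) = 1/((221 + 67**2) + 83) = 1/((221 + 4489) + 83) = 1/(4710 + 83) = 1/4793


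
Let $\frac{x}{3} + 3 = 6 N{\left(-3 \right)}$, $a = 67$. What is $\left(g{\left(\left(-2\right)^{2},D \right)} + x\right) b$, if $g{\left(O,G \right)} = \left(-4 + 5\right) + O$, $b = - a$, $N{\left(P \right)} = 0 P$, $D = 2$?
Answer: $268$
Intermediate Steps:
$N{\left(P \right)} = 0$
$b = -67$ ($b = \left(-1\right) 67 = -67$)
$g{\left(O,G \right)} = 1 + O$
$x = -9$ ($x = -9 + 3 \cdot 6 \cdot 0 = -9 + 3 \cdot 0 = -9 + 0 = -9$)
$\left(g{\left(\left(-2\right)^{2},D \right)} + x\right) b = \left(\left(1 + \left(-2\right)^{2}\right) - 9\right) \left(-67\right) = \left(\left(1 + 4\right) - 9\right) \left(-67\right) = \left(5 - 9\right) \left(-67\right) = \left(-4\right) \left(-67\right) = 268$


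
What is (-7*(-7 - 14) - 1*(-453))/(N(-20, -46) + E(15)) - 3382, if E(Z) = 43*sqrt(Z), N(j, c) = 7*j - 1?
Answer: -4412938/1309 + 4300*sqrt(15)/1309 ≈ -3358.5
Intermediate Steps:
N(j, c) = -1 + 7*j
(-7*(-7 - 14) - 1*(-453))/(N(-20, -46) + E(15)) - 3382 = (-7*(-7 - 14) - 1*(-453))/((-1 + 7*(-20)) + 43*sqrt(15)) - 3382 = (-7*(-21) + 453)/((-1 - 140) + 43*sqrt(15)) - 3382 = (147 + 453)/(-141 + 43*sqrt(15)) - 3382 = 600/(-141 + 43*sqrt(15)) - 3382 = -3382 + 600/(-141 + 43*sqrt(15))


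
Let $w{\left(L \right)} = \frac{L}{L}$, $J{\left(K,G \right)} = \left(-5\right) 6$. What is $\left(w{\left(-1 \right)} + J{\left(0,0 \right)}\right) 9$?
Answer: $-261$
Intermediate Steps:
$J{\left(K,G \right)} = -30$
$w{\left(L \right)} = 1$
$\left(w{\left(-1 \right)} + J{\left(0,0 \right)}\right) 9 = \left(1 - 30\right) 9 = \left(-29\right) 9 = -261$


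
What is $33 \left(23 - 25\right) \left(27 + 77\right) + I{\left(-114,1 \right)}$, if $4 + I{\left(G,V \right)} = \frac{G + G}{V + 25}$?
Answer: $- \frac{89398}{13} \approx -6876.8$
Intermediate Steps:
$I{\left(G,V \right)} = -4 + \frac{2 G}{25 + V}$ ($I{\left(G,V \right)} = -4 + \frac{G + G}{V + 25} = -4 + \frac{2 G}{25 + V}$)
$33 \left(23 - 25\right) \left(27 + 77\right) + I{\left(-114,1 \right)} = 33 \left(23 - 25\right) \left(27 + 77\right) + \frac{2 \left(-50 - 114 - 2\right)}{25 + 1} = 33 \left(\left(-2\right) 104\right) + \frac{2 \left(-50 - 114 - 2\right)}{26} = 33 \left(-208\right) + 2 \cdot \frac{1}{26} \left(-166\right) = -6864 - \frac{166}{13} = - \frac{89398}{13}$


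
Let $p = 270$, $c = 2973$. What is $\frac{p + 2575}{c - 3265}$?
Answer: $- \frac{2845}{292} \approx -9.7431$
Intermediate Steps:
$\frac{p + 2575}{c - 3265} = \frac{270 + 2575}{2973 - 3265} = \frac{2845}{-292} = 2845 \left(- \frac{1}{292}\right) = - \frac{2845}{292}$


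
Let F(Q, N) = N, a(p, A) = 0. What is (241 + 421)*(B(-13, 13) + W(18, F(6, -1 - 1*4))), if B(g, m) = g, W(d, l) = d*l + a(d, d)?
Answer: -68186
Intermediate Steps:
W(d, l) = d*l (W(d, l) = d*l + 0 = d*l)
(241 + 421)*(B(-13, 13) + W(18, F(6, -1 - 1*4))) = (241 + 421)*(-13 + 18*(-1 - 1*4)) = 662*(-13 + 18*(-1 - 4)) = 662*(-13 + 18*(-5)) = 662*(-13 - 90) = 662*(-103) = -68186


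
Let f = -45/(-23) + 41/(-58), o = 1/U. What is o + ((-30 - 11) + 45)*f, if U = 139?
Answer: 464093/92713 ≈ 5.0057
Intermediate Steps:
o = 1/139 ≈ 0.0071942
f = 1667/1334 (f = -45*(-1/23) + 41*(-1/58) = 45/23 - 41/58 = 1667/1334 ≈ 1.2496)
o + ((-30 - 11) + 45)*f = 1/139 + ((-30 - 11) + 45)*(1667/1334) = 1/139 + (-41 + 45)*(1667/1334) = 1/139 + 4*(1667/1334) = 1/139 + 3334/667 = 464093/92713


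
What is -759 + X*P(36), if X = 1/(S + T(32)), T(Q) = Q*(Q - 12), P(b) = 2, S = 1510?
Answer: -815924/1075 ≈ -759.00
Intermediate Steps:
T(Q) = Q*(-12 + Q)
X = 1/2150 (X = 1/(1510 + 32*(-12 + 32)) = 1/(1510 + 32*20) = 1/(1510 + 640) = 1/2150 ≈ 0.00046512)
-759 + X*P(36) = -759 + (1/2150)*2 = -759 + 1/1075 = -815924/1075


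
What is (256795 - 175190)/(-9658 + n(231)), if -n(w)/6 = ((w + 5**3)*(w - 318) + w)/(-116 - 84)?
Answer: -8160500/1058023 ≈ -7.7130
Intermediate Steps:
n(w) = 3*w/100 + 3*(-318 + w)*(125 + w)/100 (n(w) = -6*((w + 5**3)*(w - 318) + w)/(-116 - 84) = -6*((w + 125)*(-318 + w) + w)/(-200) = -6*((125 + w)*(-318 + w) + w)*(-1)/200 = -6*((-318 + w)*(125 + w) + w)*(-1)/200 = -6*(w + (-318 + w)*(125 + w))*(-1)/200 = -6*(-w/200 - (-318 + w)*(125 + w)/200) = 3*w/100 + 3*(-318 + w)*(125 + w)/100)
(256795 - 175190)/(-9658 + n(231)) = (256795 - 175190)/(-9658 + (-2385/2 - 144/25*231 + (3/100)*231**2)) = 81605/(-9658 + (-2385/2 - 33264/25 + (3/100)*53361)) = 81605/(-9658 + (-2385/2 - 33264/25 + 160083/100)) = 81605/(-9658 - 92223/100) = 81605/(-1058023/100) = 81605*(-100/1058023) = -8160500/1058023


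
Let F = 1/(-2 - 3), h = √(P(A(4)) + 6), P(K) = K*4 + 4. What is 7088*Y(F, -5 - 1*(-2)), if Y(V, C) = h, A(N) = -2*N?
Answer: 7088*I*√22 ≈ 33246.0*I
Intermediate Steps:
P(K) = 4 + 4*K (P(K) = 4*K + 4 = 4 + 4*K)
h = I*√22 (h = √((4 + 4*(-2*4)) + 6) = √((4 + 4*(-8)) + 6) = √((4 - 32) + 6) = √(-28 + 6) = √(-22) = I*√22 ≈ 4.6904*I)
F = -⅕ (F = 1/(-5) = -⅕ ≈ -0.20000)
Y(V, C) = I*√22
7088*Y(F, -5 - 1*(-2)) = 7088*(I*√22) = 7088*I*√22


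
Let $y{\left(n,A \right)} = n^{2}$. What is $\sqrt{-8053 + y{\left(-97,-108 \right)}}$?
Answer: $2 \sqrt{339} \approx 36.824$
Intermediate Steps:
$\sqrt{-8053 + y{\left(-97,-108 \right)}} = \sqrt{-8053 + \left(-97\right)^{2}} = \sqrt{-8053 + 9409} = \sqrt{1356} = 2 \sqrt{339}$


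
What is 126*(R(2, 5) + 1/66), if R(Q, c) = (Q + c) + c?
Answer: 16653/11 ≈ 1513.9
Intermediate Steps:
R(Q, c) = Q + 2*c
126*(R(2, 5) + 1/66) = 126*((2 + 2*5) + 1/66) = 126*((2 + 10) + 1/66) = 126*(12 + 1/66) = 126*(793/66) = 16653/11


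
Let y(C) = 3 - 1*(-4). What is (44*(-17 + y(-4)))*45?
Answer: -19800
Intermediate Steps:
y(C) = 7 (y(C) = 3 + 4 = 7)
(44*(-17 + y(-4)))*45 = (44*(-17 + 7))*45 = (44*(-10))*45 = -440*45 = -19800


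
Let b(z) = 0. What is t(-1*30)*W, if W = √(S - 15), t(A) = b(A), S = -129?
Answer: 0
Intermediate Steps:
t(A) = 0
W = 12*I (W = √(-129 - 15) = √(-144) = 12*I ≈ 12.0*I)
t(-1*30)*W = 0*(12*I) = 0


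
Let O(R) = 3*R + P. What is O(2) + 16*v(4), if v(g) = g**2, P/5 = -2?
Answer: 252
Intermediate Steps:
P = -10 (P = 5*(-2) = -10)
O(R) = -10 + 3*R (O(R) = 3*R - 10 = -10 + 3*R)
O(2) + 16*v(4) = (-10 + 3*2) + 16*4**2 = (-10 + 6) + 16*16 = -4 + 256 = 252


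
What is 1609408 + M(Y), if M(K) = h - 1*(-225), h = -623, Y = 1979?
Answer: 1609010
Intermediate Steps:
M(K) = -398 (M(K) = -623 - 1*(-225) = -623 + 225 = -398)
1609408 + M(Y) = 1609408 - 398 = 1609010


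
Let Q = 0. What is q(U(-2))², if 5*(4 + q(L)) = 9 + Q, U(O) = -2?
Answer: 121/25 ≈ 4.8400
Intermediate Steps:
q(L) = -11/5 (q(L) = -4 + (9 + 0)/5 = -4 + (⅕)*9 = -4 + 9/5 = -11/5)
q(U(-2))² = (-11/5)² = 121/25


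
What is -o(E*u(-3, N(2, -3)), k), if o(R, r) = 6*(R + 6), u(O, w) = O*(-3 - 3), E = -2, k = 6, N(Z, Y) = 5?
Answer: 180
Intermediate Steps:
u(O, w) = -6*O (u(O, w) = O*(-6) = -6*O)
o(R, r) = 36 + 6*R (o(R, r) = 6*(6 + R) = 36 + 6*R)
-o(E*u(-3, N(2, -3)), k) = -(36 + 6*(-(-12)*(-3))) = -(36 + 6*(-2*18)) = -(36 + 6*(-36)) = -(36 - 216) = -1*(-180) = 180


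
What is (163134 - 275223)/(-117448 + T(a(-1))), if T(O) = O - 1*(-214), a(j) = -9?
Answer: 37363/39081 ≈ 0.95604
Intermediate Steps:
T(O) = 214 + O (T(O) = O + 214 = 214 + O)
(163134 - 275223)/(-117448 + T(a(-1))) = (163134 - 275223)/(-117448 + (214 - 9)) = -112089/(-117448 + 205) = -112089/(-117243) = -112089*(-1/117243) = 37363/39081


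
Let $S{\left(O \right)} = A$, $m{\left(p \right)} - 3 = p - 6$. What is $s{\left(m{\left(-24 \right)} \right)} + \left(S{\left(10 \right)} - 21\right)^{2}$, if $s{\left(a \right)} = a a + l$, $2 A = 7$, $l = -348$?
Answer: $\frac{2749}{4} \approx 687.25$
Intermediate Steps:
$m{\left(p \right)} = -3 + p$ ($m{\left(p \right)} = 3 + \left(p - 6\right) = 3 + \left(-6 + p\right) = -3 + p$)
$A = \frac{7}{2}$ ($A = \frac{1}{2} \cdot 7 = \frac{7}{2} \approx 3.5$)
$S{\left(O \right)} = \frac{7}{2}$
$s{\left(a \right)} = -348 + a^{2}$ ($s{\left(a \right)} = a a - 348 = a^{2} - 348 = -348 + a^{2}$)
$s{\left(m{\left(-24 \right)} \right)} + \left(S{\left(10 \right)} - 21\right)^{2} = \left(-348 + \left(-3 - 24\right)^{2}\right) + \left(\frac{7}{2} - 21\right)^{2} = \left(-348 + \left(-27\right)^{2}\right) + \left(- \frac{35}{2}\right)^{2} = \left(-348 + 729\right) + \frac{1225}{4} = 381 + \frac{1225}{4} = \frac{2749}{4}$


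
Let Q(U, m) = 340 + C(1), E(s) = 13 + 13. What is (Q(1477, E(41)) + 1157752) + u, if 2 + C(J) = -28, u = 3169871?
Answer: 4327933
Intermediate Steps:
C(J) = -30 (C(J) = -2 - 28 = -30)
E(s) = 26
Q(U, m) = 310 (Q(U, m) = 340 - 30 = 310)
(Q(1477, E(41)) + 1157752) + u = (310 + 1157752) + 3169871 = 1158062 + 3169871 = 4327933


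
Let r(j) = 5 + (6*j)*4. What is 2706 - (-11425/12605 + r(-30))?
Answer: 8626626/2521 ≈ 3421.9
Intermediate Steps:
r(j) = 5 + 24*j
2706 - (-11425/12605 + r(-30)) = 2706 - (-11425/12605 + (5 + 24*(-30))) = 2706 - (-11425*1/12605 + (5 - 720)) = 2706 - (-2285/2521 - 715) = 2706 - 1*(-1804800/2521) = 2706 + 1804800/2521 = 8626626/2521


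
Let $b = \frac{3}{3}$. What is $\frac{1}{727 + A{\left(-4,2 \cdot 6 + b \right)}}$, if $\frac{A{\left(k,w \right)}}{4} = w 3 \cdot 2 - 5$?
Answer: $\frac{1}{1019} \approx 0.00098135$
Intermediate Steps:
$b = 1$ ($b = 3 \cdot \frac{1}{3} = 1$)
$A{\left(k,w \right)} = -20 + 24 w$ ($A{\left(k,w \right)} = 4 \left(w 3 \cdot 2 - 5\right) = 4 \left(3 w 2 - 5\right) = 4 \left(6 w - 5\right) = 4 \left(-5 + 6 w\right) = -20 + 24 w$)
$\frac{1}{727 + A{\left(-4,2 \cdot 6 + b \right)}} = \frac{1}{727 - \left(20 - 24 \left(2 \cdot 6 + 1\right)\right)} = \frac{1}{727 - \left(20 - 24 \left(12 + 1\right)\right)} = \frac{1}{727 + \left(-20 + 24 \cdot 13\right)} = \frac{1}{727 + \left(-20 + 312\right)} = \frac{1}{727 + 292} = \frac{1}{1019}$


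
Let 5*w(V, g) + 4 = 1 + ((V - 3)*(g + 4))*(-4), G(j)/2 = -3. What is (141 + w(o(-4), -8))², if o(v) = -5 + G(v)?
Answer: 228484/25 ≈ 9139.4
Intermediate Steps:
G(j) = -6 (G(j) = 2*(-3) = -6)
o(v) = -11 (o(v) = -5 - 6 = -11)
w(V, g) = -⅗ - 4*(-3 + V)*(4 + g)/5 (w(V, g) = -⅘ + (1 + ((V - 3)*(g + 4))*(-4))/5 = -⅘ + (1 + ((-3 + V)*(4 + g))*(-4))/5 = -⅘ + (1 - 4*(-3 + V)*(4 + g))/5 = -⅘ + (⅕ - 4*(-3 + V)*(4 + g)/5) = -⅗ - 4*(-3 + V)*(4 + g)/5)
(141 + w(o(-4), -8))² = (141 + (9 - 16/5*(-11) + (12/5)*(-8) - ⅘*(-11)*(-8)))² = (141 + (9 + 176/5 - 96/5 - 352/5))² = (141 - 227/5)² = (478/5)² = 228484/25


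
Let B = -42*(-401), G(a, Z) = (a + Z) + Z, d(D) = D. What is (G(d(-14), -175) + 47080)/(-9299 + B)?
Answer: 46716/7543 ≈ 6.1933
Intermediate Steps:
G(a, Z) = a + 2*Z (G(a, Z) = (Z + a) + Z = a + 2*Z)
B = 16842
(G(d(-14), -175) + 47080)/(-9299 + B) = ((-14 + 2*(-175)) + 47080)/(-9299 + 16842) = ((-14 - 350) + 47080)/7543 = (-364 + 47080)*(1/7543) = 46716*(1/7543) = 46716/7543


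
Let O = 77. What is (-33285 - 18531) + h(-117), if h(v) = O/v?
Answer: -6062549/117 ≈ -51817.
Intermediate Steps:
h(v) = 77/v
(-33285 - 18531) + h(-117) = (-33285 - 18531) + 77/(-117) = -51816 + 77*(-1/117) = -51816 - 77/117 = -6062549/117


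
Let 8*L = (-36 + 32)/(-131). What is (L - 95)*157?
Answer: -3907573/262 ≈ -14914.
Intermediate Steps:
L = 1/262 (L = ((-36 + 32)/(-131))/8 = (-4*(-1/131))/8 = (⅛)*(4/131) = 1/262 ≈ 0.0038168)
(L - 95)*157 = (1/262 - 95)*157 = -24889/262*157 = -3907573/262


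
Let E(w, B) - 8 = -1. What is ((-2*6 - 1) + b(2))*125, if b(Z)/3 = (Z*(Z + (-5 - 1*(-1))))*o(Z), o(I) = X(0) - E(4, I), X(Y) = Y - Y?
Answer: 8875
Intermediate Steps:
E(w, B) = 7 (E(w, B) = 8 - 1 = 7)
X(Y) = 0
o(I) = -7 (o(I) = 0 - 1*7 = 0 - 7 = -7)
b(Z) = -21*Z*(-4 + Z) (b(Z) = 3*((Z*(Z + (-5 - 1*(-1))))*(-7)) = 3*((Z*(Z + (-5 + 1)))*(-7)) = 3*((Z*(Z - 4))*(-7)) = 3*((Z*(-4 + Z))*(-7)) = 3*(-7*Z*(-4 + Z)) = -21*Z*(-4 + Z))
((-2*6 - 1) + b(2))*125 = ((-2*6 - 1) + 21*2*(4 - 1*2))*125 = ((-12 - 1) + 21*2*(4 - 2))*125 = (-13 + 21*2*2)*125 = (-13 + 84)*125 = 71*125 = 8875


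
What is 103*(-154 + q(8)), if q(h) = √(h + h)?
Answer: -15450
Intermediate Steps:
q(h) = √2*√h (q(h) = √(2*h) = √2*√h)
103*(-154 + q(8)) = 103*(-154 + √2*√8) = 103*(-154 + √2*(2*√2)) = 103*(-154 + 4) = 103*(-150) = -15450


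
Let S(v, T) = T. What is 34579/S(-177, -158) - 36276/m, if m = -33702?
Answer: -193274975/887486 ≈ -217.78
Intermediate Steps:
34579/S(-177, -158) - 36276/m = 34579/(-158) - 36276/(-33702) = 34579*(-1/158) - 36276*(-1/33702) = -34579/158 + 6046/5617 = -193274975/887486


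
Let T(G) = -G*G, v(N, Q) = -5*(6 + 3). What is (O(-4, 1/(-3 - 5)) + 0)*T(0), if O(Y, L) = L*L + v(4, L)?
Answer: 0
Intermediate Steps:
v(N, Q) = -45 (v(N, Q) = -5*9 = -45)
O(Y, L) = -45 + L² (O(Y, L) = L*L - 45 = L² - 45 = -45 + L²)
T(G) = -G²
(O(-4, 1/(-3 - 5)) + 0)*T(0) = ((-45 + (1/(-3 - 5))²) + 0)*(-1*0²) = ((-45 + (1/(-8))²) + 0)*(-1*0) = ((-45 + (-⅛)²) + 0)*0 = ((-45 + 1/64) + 0)*0 = (-2879/64 + 0)*0 = -2879/64*0 = 0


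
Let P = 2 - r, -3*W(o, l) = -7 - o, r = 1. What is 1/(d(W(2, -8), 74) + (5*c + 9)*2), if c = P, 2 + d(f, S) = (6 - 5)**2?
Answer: 1/27 ≈ 0.037037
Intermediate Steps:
W(o, l) = 7/3 + o/3 (W(o, l) = -(-7 - o)/3 = 7/3 + o/3)
P = 1 (P = 2 - 1*1 = 2 - 1 = 1)
d(f, S) = -1 (d(f, S) = -2 + (6 - 5)**2 = -2 + 1**2 = -2 + 1 = -1)
c = 1
1/(d(W(2, -8), 74) + (5*c + 9)*2) = 1/(-1 + (5*1 + 9)*2) = 1/(-1 + (5 + 9)*2) = 1/(-1 + 14*2) = 1/(-1 + 28) = 1/27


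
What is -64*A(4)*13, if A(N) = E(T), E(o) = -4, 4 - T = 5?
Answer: 3328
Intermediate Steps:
T = -1 (T = 4 - 1*5 = 4 - 5 = -1)
A(N) = -4
-64*A(4)*13 = -64*(-4)*13 = 256*13 = 3328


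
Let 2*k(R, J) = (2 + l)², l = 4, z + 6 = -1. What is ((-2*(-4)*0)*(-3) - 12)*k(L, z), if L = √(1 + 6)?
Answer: -216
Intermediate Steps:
z = -7 (z = -6 - 1 = -7)
L = √7 ≈ 2.6458
k(R, J) = 18 (k(R, J) = (2 + 4)²/2 = (½)*6² = (½)*36 = 18)
((-2*(-4)*0)*(-3) - 12)*k(L, z) = ((-2*(-4)*0)*(-3) - 12)*18 = ((8*0)*(-3) - 12)*18 = (0*(-3) - 12)*18 = (0 - 12)*18 = -12*18 = -216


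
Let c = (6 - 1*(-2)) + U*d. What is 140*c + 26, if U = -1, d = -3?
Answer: 1566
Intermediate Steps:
c = 11 (c = (6 - 1*(-2)) - 1*(-3) = (6 + 2) + 3 = 8 + 3 = 11)
140*c + 26 = 140*11 + 26 = 1540 + 26 = 1566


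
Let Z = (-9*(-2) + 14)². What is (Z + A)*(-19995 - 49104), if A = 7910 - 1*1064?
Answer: -543809130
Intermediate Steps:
Z = 1024 (Z = (18 + 14)² = 32² = 1024)
A = 6846 (A = 7910 - 1064 = 6846)
(Z + A)*(-19995 - 49104) = (1024 + 6846)*(-19995 - 49104) = 7870*(-69099) = -543809130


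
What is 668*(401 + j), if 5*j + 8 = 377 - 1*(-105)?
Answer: 1655972/5 ≈ 3.3119e+5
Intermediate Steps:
j = 474/5 (j = -8/5 + (377 - 1*(-105))/5 = -8/5 + (377 + 105)/5 = -8/5 + (⅕)*482 = -8/5 + 482/5 = 474/5 ≈ 94.800)
668*(401 + j) = 668*(401 + 474/5) = 668*(2479/5) = 1655972/5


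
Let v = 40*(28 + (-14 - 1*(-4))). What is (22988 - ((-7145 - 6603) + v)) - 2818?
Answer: 33198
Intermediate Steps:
v = 720 (v = 40*(28 + (-14 + 4)) = 40*(28 - 10) = 40*18 = 720)
(22988 - ((-7145 - 6603) + v)) - 2818 = (22988 - ((-7145 - 6603) + 720)) - 2818 = (22988 - (-13748 + 720)) - 2818 = (22988 - 1*(-13028)) - 2818 = (22988 + 13028) - 2818 = 36016 - 2818 = 33198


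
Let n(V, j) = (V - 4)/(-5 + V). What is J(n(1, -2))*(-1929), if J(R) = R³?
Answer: -52083/64 ≈ -813.80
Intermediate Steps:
n(V, j) = (-4 + V)/(-5 + V)
J(n(1, -2))*(-1929) = ((-4 + 1)/(-5 + 1))³*(-1929) = (-3/(-4))³*(-1929) = (-¼*(-3))³*(-1929) = (¾)³*(-1929) = (27/64)*(-1929) = -52083/64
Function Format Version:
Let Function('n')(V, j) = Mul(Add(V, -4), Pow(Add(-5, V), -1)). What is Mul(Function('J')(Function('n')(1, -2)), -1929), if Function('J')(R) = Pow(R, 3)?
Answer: Rational(-52083, 64) ≈ -813.80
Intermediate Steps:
Function('n')(V, j) = Mul(Pow(Add(-5, V), -1), Add(-4, V)) (Function('n')(V, j) = Mul(Add(-4, V), Pow(Add(-5, V), -1)) = Mul(Pow(Add(-5, V), -1), Add(-4, V)))
Mul(Function('J')(Function('n')(1, -2)), -1929) = Mul(Pow(Mul(Pow(Add(-5, 1), -1), Add(-4, 1)), 3), -1929) = Mul(Pow(Mul(Pow(-4, -1), -3), 3), -1929) = Mul(Pow(Mul(Rational(-1, 4), -3), 3), -1929) = Mul(Pow(Rational(3, 4), 3), -1929) = Mul(Rational(27, 64), -1929) = Rational(-52083, 64)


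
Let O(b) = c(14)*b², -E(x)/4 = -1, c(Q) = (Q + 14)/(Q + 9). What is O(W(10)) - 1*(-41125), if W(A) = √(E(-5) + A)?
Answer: 946267/23 ≈ 41142.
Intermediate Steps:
c(Q) = (14 + Q)/(9 + Q)
E(x) = 4 (E(x) = -4*(-1) = 4)
W(A) = √(4 + A)
O(b) = 28*b²/23 (O(b) = ((14 + 14)/(9 + 14))*b² = (28/23)*b² = ((1/23)*28)*b² = 28*b²/23)
O(W(10)) - 1*(-41125) = 28*(√(4 + 10))²/23 - 1*(-41125) = 28*(√14)²/23 + 41125 = (28/23)*14 + 41125 = 392/23 + 41125 = 946267/23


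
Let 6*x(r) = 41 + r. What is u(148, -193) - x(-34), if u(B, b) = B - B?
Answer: -7/6 ≈ -1.1667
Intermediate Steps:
x(r) = 41/6 + r/6 (x(r) = (41 + r)/6 = 41/6 + r/6)
u(B, b) = 0
u(148, -193) - x(-34) = 0 - (41/6 + (1/6)*(-34)) = 0 - (41/6 - 17/3) = 0 - 1*7/6 = 0 - 7/6 = -7/6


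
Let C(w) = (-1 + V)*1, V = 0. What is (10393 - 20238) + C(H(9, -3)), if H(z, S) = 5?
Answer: -9846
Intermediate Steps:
C(w) = -1 (C(w) = (-1 + 0)*1 = -1*1 = -1)
(10393 - 20238) + C(H(9, -3)) = (10393 - 20238) - 1 = -9845 - 1 = -9846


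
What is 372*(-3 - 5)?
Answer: -2976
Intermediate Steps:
372*(-3 - 5) = 372*(-8) = -2976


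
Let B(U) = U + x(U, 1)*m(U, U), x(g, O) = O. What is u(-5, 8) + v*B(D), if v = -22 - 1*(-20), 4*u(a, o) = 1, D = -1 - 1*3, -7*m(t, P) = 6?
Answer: 279/28 ≈ 9.9643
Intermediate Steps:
m(t, P) = -6/7 (m(t, P) = -⅐*6 = -6/7)
D = -4 (D = -1 - 3 = -4)
u(a, o) = ¼ (u(a, o) = (¼)*1 = ¼)
B(U) = -6/7 + U (B(U) = U + 1*(-6/7) = U - 6/7 = -6/7 + U)
v = -2 (v = -22 + 20 = -2)
u(-5, 8) + v*B(D) = ¼ - 2*(-6/7 - 4) = ¼ - 2*(-34/7) = ¼ + 68/7 = 279/28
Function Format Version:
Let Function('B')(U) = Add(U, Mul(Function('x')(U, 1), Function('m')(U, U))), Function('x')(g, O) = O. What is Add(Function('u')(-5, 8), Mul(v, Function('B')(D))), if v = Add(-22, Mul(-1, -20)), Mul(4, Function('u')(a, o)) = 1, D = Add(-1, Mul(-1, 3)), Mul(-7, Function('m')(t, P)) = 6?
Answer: Rational(279, 28) ≈ 9.9643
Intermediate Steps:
Function('m')(t, P) = Rational(-6, 7) (Function('m')(t, P) = Mul(Rational(-1, 7), 6) = Rational(-6, 7))
D = -4 (D = Add(-1, -3) = -4)
Function('u')(a, o) = Rational(1, 4) (Function('u')(a, o) = Mul(Rational(1, 4), 1) = Rational(1, 4))
Function('B')(U) = Add(Rational(-6, 7), U) (Function('B')(U) = Add(U, Mul(1, Rational(-6, 7))) = Add(U, Rational(-6, 7)) = Add(Rational(-6, 7), U))
v = -2 (v = Add(-22, 20) = -2)
Add(Function('u')(-5, 8), Mul(v, Function('B')(D))) = Add(Rational(1, 4), Mul(-2, Add(Rational(-6, 7), -4))) = Add(Rational(1, 4), Mul(-2, Rational(-34, 7))) = Add(Rational(1, 4), Rational(68, 7)) = Rational(279, 28)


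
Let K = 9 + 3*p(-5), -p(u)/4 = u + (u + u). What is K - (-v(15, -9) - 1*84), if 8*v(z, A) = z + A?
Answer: 1095/4 ≈ 273.75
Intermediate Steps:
p(u) = -12*u (p(u) = -4*(u + (u + u)) = -4*(u + 2*u) = -12*u)
v(z, A) = A/8 + z/8 (v(z, A) = (z + A)/8 = (A + z)/8 = A/8 + z/8)
K = 189 (K = 9 + 3*(-12*(-5)) = 9 + 3*60 = 9 + 180 = 189)
K - (-v(15, -9) - 1*84) = 189 - (-((⅛)*(-9) + (⅛)*15) - 1*84) = 189 - (-(-9/8 + 15/8) - 84) = 189 - (-1*¾ - 84) = 189 - (-¾ - 84) = 189 - 1*(-339/4) = 189 + 339/4 = 1095/4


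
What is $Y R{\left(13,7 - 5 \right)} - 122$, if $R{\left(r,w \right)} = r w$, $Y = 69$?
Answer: $1672$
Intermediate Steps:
$Y R{\left(13,7 - 5 \right)} - 122 = 69 \cdot 13 \left(7 - 5\right) - 122 = 69 \cdot 13 \cdot 2 - 122 = 69 \cdot 26 - 122 = 1794 - 122 = 1672$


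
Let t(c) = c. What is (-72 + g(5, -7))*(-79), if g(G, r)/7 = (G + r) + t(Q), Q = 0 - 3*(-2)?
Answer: 3476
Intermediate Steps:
Q = 6 (Q = 0 + 6 = 6)
g(G, r) = 42 + 7*G + 7*r (g(G, r) = 7*((G + r) + 6) = 7*(6 + G + r) = 42 + 7*G + 7*r)
(-72 + g(5, -7))*(-79) = (-72 + (42 + 7*5 + 7*(-7)))*(-79) = (-72 + (42 + 35 - 49))*(-79) = (-72 + 28)*(-79) = -44*(-79) = 3476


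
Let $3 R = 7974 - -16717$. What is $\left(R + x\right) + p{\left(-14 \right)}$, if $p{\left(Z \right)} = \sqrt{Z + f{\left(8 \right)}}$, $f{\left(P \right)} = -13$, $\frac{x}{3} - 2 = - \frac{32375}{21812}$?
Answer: $\frac{76951619}{9348} + 3 i \sqrt{3} \approx 8231.9 + 5.1962 i$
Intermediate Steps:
$x = \frac{4821}{3116}$ ($x = 6 + 3 \left(- \frac{32375}{21812}\right) = 6 + 3 \left(\left(-32375\right) \frac{1}{21812}\right) = 6 + 3 \left(- \frac{4625}{3116}\right) = 6 - \frac{13875}{3116} = \frac{4821}{3116} \approx 1.5472$)
$p{\left(Z \right)} = \sqrt{-13 + Z}$ ($p{\left(Z \right)} = \sqrt{Z - 13} = \sqrt{-13 + Z}$)
$R = \frac{24691}{3}$ ($R = \frac{7974 - -16717}{3} = \frac{7974 + 16717}{3} = \frac{1}{3} \cdot 24691 = \frac{24691}{3} \approx 8230.3$)
$\left(R + x\right) + p{\left(-14 \right)} = \left(\frac{24691}{3} + \frac{4821}{3116}\right) + \sqrt{-13 - 14} = \frac{76951619}{9348} + \sqrt{-27} = \frac{76951619}{9348} + 3 i \sqrt{3}$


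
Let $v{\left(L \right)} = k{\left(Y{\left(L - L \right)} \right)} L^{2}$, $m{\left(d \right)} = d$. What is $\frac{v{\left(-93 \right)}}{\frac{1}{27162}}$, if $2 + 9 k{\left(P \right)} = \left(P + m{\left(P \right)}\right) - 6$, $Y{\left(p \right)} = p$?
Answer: $-208821456$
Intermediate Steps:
$k{\left(P \right)} = - \frac{8}{9} + \frac{2 P}{9}$ ($k{\left(P \right)} = - \frac{2}{9} + \frac{\left(P + P\right) - 6}{9} = - \frac{2}{9} + \frac{2 P - 6}{9} = - \frac{2}{9} + \frac{-6 + 2 P}{9} = - \frac{2}{9} + \left(- \frac{2}{3} + \frac{2 P}{9}\right) = - \frac{8}{9} + \frac{2 P}{9}$)
$v{\left(L \right)} = - \frac{8 L^{2}}{9}$ ($v{\left(L \right)} = \left(- \frac{8}{9} + \frac{2 \left(L - L\right)}{9}\right) L^{2} = \left(- \frac{8}{9} + \frac{2}{9} \cdot 0\right) L^{2} = \left(- \frac{8}{9} + 0\right) L^{2} = - \frac{8 L^{2}}{9}$)
$\frac{v{\left(-93 \right)}}{\frac{1}{27162}} = \frac{\left(- \frac{8}{9}\right) \left(-93\right)^{2}}{\frac{1}{27162}} = \left(- \frac{8}{9}\right) 8649 \frac{1}{\frac{1}{27162}} = \left(-7688\right) 27162 = -208821456$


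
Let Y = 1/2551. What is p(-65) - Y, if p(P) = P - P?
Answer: -1/2551 ≈ -0.00039200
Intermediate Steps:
p(P) = 0
Y = 1/2551 ≈ 0.00039200
p(-65) - Y = 0 - 1*1/2551 = 0 - 1/2551 = -1/2551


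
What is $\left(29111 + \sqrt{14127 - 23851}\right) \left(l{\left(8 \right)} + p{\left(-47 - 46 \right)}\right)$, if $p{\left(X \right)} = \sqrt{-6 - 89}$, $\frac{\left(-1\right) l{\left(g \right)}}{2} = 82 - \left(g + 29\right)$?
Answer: $- \left(90 - i \sqrt{95}\right) \left(29111 + 2 i \sqrt{2431}\right) \approx -2.621 \cdot 10^{6} + 2.7486 \cdot 10^{5} i$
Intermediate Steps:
$l{\left(g \right)} = -106 + 2 g$ ($l{\left(g \right)} = - 2 \left(82 - \left(g + 29\right)\right) = - 2 \left(82 - \left(29 + g\right)\right) = - 2 \left(53 - g\right) = -106 + 2 g$)
$p{\left(X \right)} = i \sqrt{95}$ ($p{\left(X \right)} = \sqrt{-95} = i \sqrt{95}$)
$\left(29111 + \sqrt{14127 - 23851}\right) \left(l{\left(8 \right)} + p{\left(-47 - 46 \right)}\right) = \left(29111 + \sqrt{14127 - 23851}\right) \left(\left(-106 + 2 \cdot 8\right) + i \sqrt{95}\right) = \left(29111 + \sqrt{-9724}\right) \left(\left(-106 + 16\right) + i \sqrt{95}\right) = \left(29111 + 2 i \sqrt{2431}\right) \left(-90 + i \sqrt{95}\right) = \left(-90 + i \sqrt{95}\right) \left(29111 + 2 i \sqrt{2431}\right)$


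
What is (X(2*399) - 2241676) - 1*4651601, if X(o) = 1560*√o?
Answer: -6893277 + 1560*√798 ≈ -6.8492e+6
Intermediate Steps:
(X(2*399) - 2241676) - 1*4651601 = (1560*√(2*399) - 2241676) - 1*4651601 = (1560*√798 - 2241676) - 4651601 = (-2241676 + 1560*√798) - 4651601 = -6893277 + 1560*√798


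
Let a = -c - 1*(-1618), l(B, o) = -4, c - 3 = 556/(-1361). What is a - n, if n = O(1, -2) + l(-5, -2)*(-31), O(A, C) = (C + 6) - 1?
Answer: 2025724/1361 ≈ 1488.4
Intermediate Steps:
c = 3527/1361 (c = 3 + 556/(-1361) = 3 + 556*(-1/1361) = 3 - 556/1361 = 3527/1361 ≈ 2.5915)
O(A, C) = 5 + C (O(A, C) = (6 + C) - 1 = 5 + C)
a = 2198571/1361 (a = -1*3527/1361 - 1*(-1618) = -3527/1361 + 1618 = 2198571/1361 ≈ 1615.4)
n = 127 (n = (5 - 2) - 4*(-31) = 3 + 124 = 127)
a - n = 2198571/1361 - 1*127 = 2198571/1361 - 127 = 2025724/1361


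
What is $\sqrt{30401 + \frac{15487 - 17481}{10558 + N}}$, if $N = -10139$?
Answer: $\frac{5 \sqrt{213455779}}{419} \approx 174.35$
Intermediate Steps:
$\sqrt{30401 + \frac{15487 - 17481}{10558 + N}} = \sqrt{30401 + \frac{15487 - 17481}{10558 - 10139}} = \sqrt{30401 - \frac{1994}{419}} = \sqrt{\frac{12736025}{419}} = \frac{5 \sqrt{213455779}}{419}$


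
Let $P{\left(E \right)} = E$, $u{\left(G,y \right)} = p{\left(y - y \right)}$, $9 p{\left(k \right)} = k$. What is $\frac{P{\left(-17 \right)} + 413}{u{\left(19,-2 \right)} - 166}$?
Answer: $- \frac{198}{83} \approx -2.3855$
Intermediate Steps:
$p{\left(k \right)} = \frac{k}{9}$
$u{\left(G,y \right)} = 0$ ($u{\left(G,y \right)} = \frac{y - y}{9} = \frac{1}{9} \cdot 0 = 0$)
$\frac{P{\left(-17 \right)} + 413}{u{\left(19,-2 \right)} - 166} = \frac{-17 + 413}{0 - 166} = \frac{396}{-166} = 396 \left(- \frac{1}{166}\right) = - \frac{198}{83}$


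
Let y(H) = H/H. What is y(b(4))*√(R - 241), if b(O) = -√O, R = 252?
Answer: √11 ≈ 3.3166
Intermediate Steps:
y(H) = 1
y(b(4))*√(R - 241) = 1*√(252 - 241) = 1*√11 = √11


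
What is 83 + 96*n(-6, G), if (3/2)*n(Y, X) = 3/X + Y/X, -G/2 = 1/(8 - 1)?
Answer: 755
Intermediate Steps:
G = -2/7 (G = -2/(8 - 1) = -2/7 ≈ -0.28571)
n(Y, X) = 2/X + 2*Y/(3*X) (n(Y, X) = 2*(3/X + Y/X)/3 = 2/X + 2*Y/(3*X))
83 + 96*n(-6, G) = 83 + 96*(2*(3 - 6)/(3*(-2/7))) = 83 + 96*((2/3)*(-7/2)*(-3)) = 83 + 96*7 = 83 + 672 = 755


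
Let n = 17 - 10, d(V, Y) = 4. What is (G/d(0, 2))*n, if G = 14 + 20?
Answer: 119/2 ≈ 59.500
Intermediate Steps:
G = 34
n = 7
(G/d(0, 2))*n = (34/4)*7 = ((¼)*34)*7 = (17/2)*7 = 119/2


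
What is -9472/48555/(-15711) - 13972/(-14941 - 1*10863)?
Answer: 2664687788137/4921129899855 ≈ 0.54148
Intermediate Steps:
-9472/48555/(-15711) - 13972/(-14941 - 1*10863) = -9472*1/48555*(-1/15711) - 13972/(-14941 - 10863) = -9472/48555*(-1/15711) - 13972/(-25804) = 9472/762847605 - 13972*(-1/25804) = 9472/762847605 + 3493/6451 = 2664687788137/4921129899855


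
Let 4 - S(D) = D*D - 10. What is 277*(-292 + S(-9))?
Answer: -99443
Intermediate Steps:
S(D) = 14 - D² (S(D) = 4 - (D*D - 10) = 4 - (D² - 10) = 4 - (-10 + D²) = 4 + (10 - D²) = 14 - D²)
277*(-292 + S(-9)) = 277*(-292 + (14 - 1*(-9)²)) = 277*(-292 + (14 - 1*81)) = 277*(-292 + (14 - 81)) = 277*(-292 - 67) = 277*(-359) = -99443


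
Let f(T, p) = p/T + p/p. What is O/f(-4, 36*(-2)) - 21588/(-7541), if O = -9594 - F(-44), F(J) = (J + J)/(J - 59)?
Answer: -7410296354/14757737 ≈ -502.13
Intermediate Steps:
f(T, p) = 1 + p/T (f(T, p) = p/T + 1 = 1 + p/T)
F(J) = 2*J/(-59 + J) (F(J) = (2*J)/(-59 + J) = 2*J/(-59 + J))
O = -988270/103 (O = -9594 - 2*(-44)/(-59 - 44) = -9594 - 2*(-44)/(-103) = -9594 - 2*(-44)*(-1)/103 = -9594 - 1*88/103 = -9594 - 88/103 = -988270/103 ≈ -9594.9)
O/f(-4, 36*(-2)) - 21588/(-7541) = -988270*(-4/(-4 + 36*(-2)))/103 - 21588/(-7541) = -988270*(-4/(-4 - 72))/103 - 21588*(-1/7541) = -988270/(103*((-¼*(-76)))) + 21588/7541 = -988270/103/19 + 21588/7541 = -988270/103*1/19 + 21588/7541 = -988270/1957 + 21588/7541 = -7410296354/14757737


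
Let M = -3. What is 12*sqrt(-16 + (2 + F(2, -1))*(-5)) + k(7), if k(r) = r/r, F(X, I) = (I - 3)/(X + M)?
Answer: 1 + 12*I*sqrt(46) ≈ 1.0 + 81.388*I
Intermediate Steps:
F(X, I) = (-3 + I)/(-3 + X) (F(X, I) = (I - 3)/(X - 3) = (-3 + I)/(-3 + X))
k(r) = 1
12*sqrt(-16 + (2 + F(2, -1))*(-5)) + k(7) = 12*sqrt(-16 + (2 + (-3 - 1)/(-3 + 2))*(-5)) + 1 = 12*sqrt(-16 + (2 - 4/(-1))*(-5)) + 1 = 12*sqrt(-16 + (2 - 1*(-4))*(-5)) + 1 = 12*sqrt(-16 + (2 + 4)*(-5)) + 1 = 12*sqrt(-16 + 6*(-5)) + 1 = 12*sqrt(-16 - 30) + 1 = 12*sqrt(-46) + 1 = 12*(I*sqrt(46)) + 1 = 12*I*sqrt(46) + 1 = 1 + 12*I*sqrt(46)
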